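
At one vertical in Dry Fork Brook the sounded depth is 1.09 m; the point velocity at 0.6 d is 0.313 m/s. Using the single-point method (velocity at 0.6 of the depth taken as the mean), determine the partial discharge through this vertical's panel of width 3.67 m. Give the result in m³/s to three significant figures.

1.25 m³/s

v̄ = v₀.₆ = 0.313 m/s
q = v̄ × d × w = 0.3130 × 1.09 × 3.67 = 1.252 m³/s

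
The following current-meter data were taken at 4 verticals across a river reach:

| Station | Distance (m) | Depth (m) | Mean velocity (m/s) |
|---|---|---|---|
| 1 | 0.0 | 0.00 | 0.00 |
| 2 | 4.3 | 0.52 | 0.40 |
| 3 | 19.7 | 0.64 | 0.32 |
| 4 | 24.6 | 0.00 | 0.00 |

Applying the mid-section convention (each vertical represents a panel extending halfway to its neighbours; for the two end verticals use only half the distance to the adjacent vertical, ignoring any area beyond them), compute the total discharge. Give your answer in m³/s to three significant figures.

4.13 m³/s

w_2 = (19.7 − 0.0)/2 = 9.85 m; q_2 = 0.40 × 0.52 × 9.85 = 2.049 m³/s
w_3 = (24.6 − 4.3)/2 = 10.15 m; q_3 = 0.32 × 0.64 × 10.15 = 2.079 m³/s
Stations 1, 4 contribute zero (depth or velocity is 0).
Q = Σ qᵢ = 4.128 m³/s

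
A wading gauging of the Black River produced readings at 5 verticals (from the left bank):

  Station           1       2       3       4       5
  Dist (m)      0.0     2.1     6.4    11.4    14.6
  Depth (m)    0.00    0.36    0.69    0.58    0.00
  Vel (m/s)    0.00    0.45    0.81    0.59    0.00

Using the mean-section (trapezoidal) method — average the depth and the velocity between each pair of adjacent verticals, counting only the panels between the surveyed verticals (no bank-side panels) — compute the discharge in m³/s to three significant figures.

Panel 1-2: Δb = 2.1 m, d̄ = (0.00+0.36)/2 = 0.18, v̄ = (0.00+0.45)/2 = 0.225 → q = 2.1×0.18×0.225 = 0.08505 m³/s
Panel 2-3: Δb = 4.3 m, d̄ = (0.36+0.69)/2 = 0.525, v̄ = (0.45+0.81)/2 = 0.63 → q = 4.3×0.525×0.63 = 1.422 m³/s
Panel 3-4: Δb = 5 m, d̄ = (0.69+0.58)/2 = 0.635, v̄ = (0.81+0.59)/2 = 0.7 → q = 5×0.635×0.7 = 2.223 m³/s
Panel 4-5: Δb = 3.2 m, d̄ = (0.58+0.00)/2 = 0.29, v̄ = (0.59+0.00)/2 = 0.295 → q = 3.2×0.29×0.295 = 0.2738 m³/s
Q = Σ q = 4.004 m³/s

4.00 m³/s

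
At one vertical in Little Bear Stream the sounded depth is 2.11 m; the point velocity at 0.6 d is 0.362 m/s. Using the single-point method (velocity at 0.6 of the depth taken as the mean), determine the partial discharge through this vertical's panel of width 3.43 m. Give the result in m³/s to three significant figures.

v̄ = v₀.₆ = 0.362 m/s
q = v̄ × d × w = 0.3620 × 2.11 × 3.43 = 2.620 m³/s

2.62 m³/s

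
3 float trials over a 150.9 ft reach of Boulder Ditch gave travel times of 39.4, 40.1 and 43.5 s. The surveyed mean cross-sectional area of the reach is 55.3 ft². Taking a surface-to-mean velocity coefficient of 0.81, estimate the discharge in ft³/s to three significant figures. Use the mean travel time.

t̄ = (39.4 + 40.1 + 43.5) / 3 = 41 s
v_surface = L / t̄ = 150.9 / 41 = 3.680 ft/s
v_mean = 0.81 × 3.680 = 2.981 ft/s
Q = A × v_mean = 55.3 × 2.981 = 164.9 ft³/s

165 ft³/s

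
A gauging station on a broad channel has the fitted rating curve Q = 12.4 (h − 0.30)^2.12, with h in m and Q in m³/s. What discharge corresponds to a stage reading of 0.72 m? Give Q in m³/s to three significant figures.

1.97 m³/s

Q = 12.4 × (0.72 − 0.30)^2.12 = 12.4 × 0.42^2.12 = 1.971 m³/s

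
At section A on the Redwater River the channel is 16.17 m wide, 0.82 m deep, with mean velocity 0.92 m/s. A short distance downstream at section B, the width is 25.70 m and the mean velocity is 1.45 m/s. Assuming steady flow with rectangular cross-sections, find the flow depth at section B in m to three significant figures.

Q = A₁V₁ = (16.17×0.82) × 0.92 = 12.20 m³/s
d₂ = Q/(b₂ V₂) = 12.20/(25.70×1.45) = 0.3273 m

0.327 m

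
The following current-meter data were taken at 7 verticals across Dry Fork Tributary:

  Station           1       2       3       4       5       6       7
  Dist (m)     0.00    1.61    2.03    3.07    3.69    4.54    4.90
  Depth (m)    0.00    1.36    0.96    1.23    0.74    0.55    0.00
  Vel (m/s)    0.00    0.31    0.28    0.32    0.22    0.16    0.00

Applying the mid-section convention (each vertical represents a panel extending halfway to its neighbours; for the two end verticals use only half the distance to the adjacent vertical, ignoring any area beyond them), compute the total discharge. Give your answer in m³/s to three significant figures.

w_2 = (2.03 − 0.00)/2 = 1.015 m; q_2 = 0.31 × 1.36 × 1.015 = 0.4279 m³/s
w_3 = (3.07 − 1.61)/2 = 0.73 m; q_3 = 0.28 × 0.96 × 0.73 = 0.1962 m³/s
w_4 = (3.69 − 2.03)/2 = 0.83 m; q_4 = 0.32 × 1.23 × 0.83 = 0.3267 m³/s
w_5 = (4.54 − 3.07)/2 = 0.735 m; q_5 = 0.22 × 0.74 × 0.735 = 0.1197 m³/s
w_6 = (4.90 − 3.69)/2 = 0.605 m; q_6 = 0.16 × 0.55 × 0.605 = 0.05324 m³/s
Stations 1, 7 contribute zero (depth or velocity is 0).
Q = Σ qᵢ = 1.124 m³/s

1.12 m³/s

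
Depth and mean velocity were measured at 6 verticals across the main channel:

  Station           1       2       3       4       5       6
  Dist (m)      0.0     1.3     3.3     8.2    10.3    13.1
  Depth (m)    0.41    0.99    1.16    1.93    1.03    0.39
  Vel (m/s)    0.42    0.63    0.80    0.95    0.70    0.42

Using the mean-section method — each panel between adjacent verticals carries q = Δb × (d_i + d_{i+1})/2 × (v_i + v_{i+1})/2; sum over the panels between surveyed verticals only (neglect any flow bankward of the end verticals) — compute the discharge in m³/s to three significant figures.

Panel 1-2: Δb = 1.3 m, d̄ = (0.41+0.99)/2 = 0.7, v̄ = (0.42+0.63)/2 = 0.525 → q = 1.3×0.7×0.525 = 0.4778 m³/s
Panel 2-3: Δb = 2 m, d̄ = (0.99+1.16)/2 = 1.075, v̄ = (0.63+0.80)/2 = 0.715 → q = 2×1.075×0.715 = 1.537 m³/s
Panel 3-4: Δb = 4.9 m, d̄ = (1.16+1.93)/2 = 1.545, v̄ = (0.80+0.95)/2 = 0.875 → q = 4.9×1.545×0.875 = 6.624 m³/s
Panel 4-5: Δb = 2.1 m, d̄ = (1.93+1.03)/2 = 1.48, v̄ = (0.95+0.70)/2 = 0.825 → q = 2.1×1.48×0.825 = 2.564 m³/s
Panel 5-6: Δb = 2.8 m, d̄ = (1.03+0.39)/2 = 0.71, v̄ = (0.70+0.42)/2 = 0.56 → q = 2.8×0.71×0.56 = 1.113 m³/s
Q = Σ q = 12.32 m³/s

12.3 m³/s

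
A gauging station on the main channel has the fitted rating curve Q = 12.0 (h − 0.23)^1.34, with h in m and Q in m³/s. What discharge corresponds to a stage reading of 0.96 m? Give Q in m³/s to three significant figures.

Q = 12.0 × (0.96 − 0.23)^1.34 = 12.0 × 0.73^1.34 = 7.871 m³/s

7.87 m³/s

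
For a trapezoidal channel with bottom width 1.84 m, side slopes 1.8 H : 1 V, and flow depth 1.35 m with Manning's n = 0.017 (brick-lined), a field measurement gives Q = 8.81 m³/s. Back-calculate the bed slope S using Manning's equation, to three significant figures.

A = (b + z·y)·y = (1.84 + 1.8×1.35)×1.35 = 5.765 m²
P = b + 2y√(1+z²) = 1.84 + 2×1.35×√(1+1.8²) = 7.400 m
R = A/P = 5.765/7.400 = 0.7790 m
S = (Q·n / (1·A·R^(2/3)))² = (8.81×0.017 / (1×5.765×0.8466))² = 0.0009417

0.000942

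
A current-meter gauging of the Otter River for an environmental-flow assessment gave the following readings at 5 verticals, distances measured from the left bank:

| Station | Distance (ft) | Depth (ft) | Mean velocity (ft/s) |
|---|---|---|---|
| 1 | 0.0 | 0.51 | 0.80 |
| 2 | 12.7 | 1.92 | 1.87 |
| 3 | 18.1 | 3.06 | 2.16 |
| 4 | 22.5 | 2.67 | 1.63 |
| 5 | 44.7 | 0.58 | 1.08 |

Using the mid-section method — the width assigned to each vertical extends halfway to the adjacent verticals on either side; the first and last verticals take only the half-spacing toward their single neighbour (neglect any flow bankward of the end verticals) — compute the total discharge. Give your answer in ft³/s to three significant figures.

w_1 = (12.7 − 0.0)/2 = 6.35 ft; q_1 = 0.80 × 0.51 × 6.35 = 2.591 ft³/s
w_2 = (18.1 − 0.0)/2 = 9.05 ft; q_2 = 1.87 × 1.92 × 9.05 = 32.49 ft³/s
w_3 = (22.5 − 12.7)/2 = 4.9 ft; q_3 = 2.16 × 3.06 × 4.9 = 32.39 ft³/s
w_4 = (44.7 − 18.1)/2 = 13.3 ft; q_4 = 1.63 × 2.67 × 13.3 = 57.88 ft³/s
w_5 = (44.7 − 22.5)/2 = 11.1 ft; q_5 = 1.08 × 0.58 × 11.1 = 6.953 ft³/s
Q = Σ qᵢ = 132.3 ft³/s

132 ft³/s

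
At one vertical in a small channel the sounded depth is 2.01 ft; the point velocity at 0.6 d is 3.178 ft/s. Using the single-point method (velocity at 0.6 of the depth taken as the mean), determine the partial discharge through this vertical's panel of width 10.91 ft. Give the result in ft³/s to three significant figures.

v̄ = v₀.₆ = 3.178 ft/s
q = v̄ × d × w = 3.178 × 2.01 × 10.91 = 69.69 ft³/s

69.7 ft³/s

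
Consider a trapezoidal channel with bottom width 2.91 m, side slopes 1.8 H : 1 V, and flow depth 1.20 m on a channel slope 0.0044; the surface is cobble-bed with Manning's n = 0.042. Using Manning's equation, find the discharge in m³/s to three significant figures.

A = (b + z·y)·y = (2.91 + 1.8×1.20)×1.20 = 6.084 m²
P = b + 2y√(1+z²) = 2.91 + 2×1.20×√(1+1.8²) = 7.852 m
R = A/P = 6.084/7.852 = 0.7748 m
Q = (1/n)·A·R^(2/3)·S^(1/2) = (1/0.042) × 6.084 × 0.7748^(2/3) × 0.0044^(1/2) = 8.106 m³/s

8.11 m³/s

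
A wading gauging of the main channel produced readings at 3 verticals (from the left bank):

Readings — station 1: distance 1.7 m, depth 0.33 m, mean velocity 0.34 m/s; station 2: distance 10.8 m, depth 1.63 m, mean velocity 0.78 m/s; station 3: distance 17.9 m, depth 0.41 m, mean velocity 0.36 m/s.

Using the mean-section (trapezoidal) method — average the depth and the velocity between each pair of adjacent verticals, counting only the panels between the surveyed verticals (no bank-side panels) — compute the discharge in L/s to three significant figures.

Panel 1-2: Δb = 9.1 m, d̄ = (0.33+1.63)/2 = 0.98, v̄ = (0.34+0.78)/2 = 0.56 → q = 9.1×0.98×0.56 = 4.994 m³/s
Panel 2-3: Δb = 7.1 m, d̄ = (1.63+0.41)/2 = 1.02, v̄ = (0.78+0.36)/2 = 0.57 → q = 7.1×1.02×0.57 = 4.128 m³/s
Q = Σ q = 9.122 m³/s
= 9.122 × 1000 = 9122 L/s

9120 L/s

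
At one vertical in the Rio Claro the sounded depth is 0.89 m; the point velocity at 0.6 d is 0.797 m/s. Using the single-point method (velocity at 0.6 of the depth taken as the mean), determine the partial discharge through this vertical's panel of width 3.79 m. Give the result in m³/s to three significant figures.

v̄ = v₀.₆ = 0.797 m/s
q = v̄ × d × w = 0.7970 × 0.89 × 3.79 = 2.688 m³/s

2.69 m³/s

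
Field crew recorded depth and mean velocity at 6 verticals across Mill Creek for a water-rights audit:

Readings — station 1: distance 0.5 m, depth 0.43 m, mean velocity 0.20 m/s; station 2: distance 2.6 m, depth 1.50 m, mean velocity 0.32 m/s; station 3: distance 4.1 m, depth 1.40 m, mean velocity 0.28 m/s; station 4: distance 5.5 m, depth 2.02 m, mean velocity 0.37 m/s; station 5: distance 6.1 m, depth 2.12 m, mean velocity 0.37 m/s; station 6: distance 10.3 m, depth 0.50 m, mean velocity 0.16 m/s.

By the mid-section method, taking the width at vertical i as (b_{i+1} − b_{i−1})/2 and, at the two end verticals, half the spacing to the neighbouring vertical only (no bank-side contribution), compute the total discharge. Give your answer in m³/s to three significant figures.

w_1 = (2.6 − 0.5)/2 = 1.05 m; q_1 = 0.20 × 0.43 × 1.05 = 0.09030 m³/s
w_2 = (4.1 − 0.5)/2 = 1.8 m; q_2 = 0.32 × 1.50 × 1.8 = 0.8640 m³/s
w_3 = (5.5 − 2.6)/2 = 1.45 m; q_3 = 0.28 × 1.40 × 1.45 = 0.5684 m³/s
w_4 = (6.1 − 4.1)/2 = 1 m; q_4 = 0.37 × 2.02 × 1 = 0.7474 m³/s
w_5 = (10.3 − 5.5)/2 = 2.4 m; q_5 = 0.37 × 2.12 × 2.4 = 1.883 m³/s
w_6 = (10.3 − 6.1)/2 = 2.1 m; q_6 = 0.16 × 0.50 × 2.1 = 0.1680 m³/s
Q = Σ qᵢ = 4.321 m³/s

4.32 m³/s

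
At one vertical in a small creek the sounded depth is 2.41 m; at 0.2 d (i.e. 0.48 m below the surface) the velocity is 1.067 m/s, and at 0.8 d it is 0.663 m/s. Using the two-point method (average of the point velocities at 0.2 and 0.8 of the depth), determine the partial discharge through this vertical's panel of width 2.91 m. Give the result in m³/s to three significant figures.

6.07 m³/s

v̄ = (1.067 + 0.663) / 2 = 0.8650 m/s
q = v̄ × d × w = 0.8650 × 2.41 × 2.91 = 6.066 m³/s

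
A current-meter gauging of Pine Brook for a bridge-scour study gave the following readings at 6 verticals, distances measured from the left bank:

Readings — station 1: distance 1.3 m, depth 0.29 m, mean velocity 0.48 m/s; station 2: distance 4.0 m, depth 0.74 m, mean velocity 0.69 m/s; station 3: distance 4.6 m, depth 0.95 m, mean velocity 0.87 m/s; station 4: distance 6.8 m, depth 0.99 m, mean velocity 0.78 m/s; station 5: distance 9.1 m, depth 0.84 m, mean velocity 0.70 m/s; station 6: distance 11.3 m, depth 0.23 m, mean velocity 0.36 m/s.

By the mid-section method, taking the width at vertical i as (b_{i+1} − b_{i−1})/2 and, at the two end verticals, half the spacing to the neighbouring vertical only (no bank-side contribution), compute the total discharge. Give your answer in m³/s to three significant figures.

w_1 = (4.0 − 1.3)/2 = 1.35 m; q_1 = 0.48 × 0.29 × 1.35 = 0.1879 m³/s
w_2 = (4.6 − 1.3)/2 = 1.65 m; q_2 = 0.69 × 0.74 × 1.65 = 0.8425 m³/s
w_3 = (6.8 − 4.0)/2 = 1.4 m; q_3 = 0.87 × 0.95 × 1.4 = 1.157 m³/s
w_4 = (9.1 − 4.6)/2 = 2.25 m; q_4 = 0.78 × 0.99 × 2.25 = 1.737 m³/s
w_5 = (11.3 − 6.8)/2 = 2.25 m; q_5 = 0.70 × 0.84 × 2.25 = 1.323 m³/s
w_6 = (11.3 − 9.1)/2 = 1.1 m; q_6 = 0.36 × 0.23 × 1.1 = 0.09108 m³/s
Q = Σ qᵢ = 5.339 m³/s

5.34 m³/s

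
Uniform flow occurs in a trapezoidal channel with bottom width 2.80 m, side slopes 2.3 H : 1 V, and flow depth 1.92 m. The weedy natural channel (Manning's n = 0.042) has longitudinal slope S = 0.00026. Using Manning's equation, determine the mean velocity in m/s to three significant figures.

A = (b + z·y)·y = (2.80 + 2.3×1.92)×1.92 = 13.85 m²
P = b + 2y√(1+z²) = 2.80 + 2×1.92×√(1+2.3²) = 12.43 m
R = A/P = 13.85/12.43 = 1.115 m
Q = (1/n)·A·R^(2/3)·S^(1/2) = (1/0.042) × 13.85 × 1.115^(2/3) × 0.00026^(1/2) = 5.718 m³/s
V = Q/A = 5.718/13.85 = 0.4127 m/s

0.413 m/s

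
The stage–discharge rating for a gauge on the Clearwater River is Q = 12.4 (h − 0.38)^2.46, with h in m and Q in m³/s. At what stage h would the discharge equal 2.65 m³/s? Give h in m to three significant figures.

h − h₀ = (Q/C)^(1/b) = (2.65/12.4)^(1/2.46) = 0.5340 m
h = 0.38 + 0.5340 = 0.9140 m

0.914 m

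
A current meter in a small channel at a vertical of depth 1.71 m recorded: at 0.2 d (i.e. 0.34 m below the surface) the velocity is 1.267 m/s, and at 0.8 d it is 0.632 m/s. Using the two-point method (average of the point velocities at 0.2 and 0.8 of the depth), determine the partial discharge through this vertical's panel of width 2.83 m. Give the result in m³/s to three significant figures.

v̄ = (1.267 + 0.632) / 2 = 0.9495 m/s
q = v̄ × d × w = 0.9495 × 1.71 × 2.83 = 4.595 m³/s

4.59 m³/s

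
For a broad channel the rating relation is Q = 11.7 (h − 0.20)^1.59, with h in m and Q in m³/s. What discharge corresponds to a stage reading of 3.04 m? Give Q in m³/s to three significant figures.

Q = 11.7 × (3.04 − 0.20)^1.59 = 11.7 × 2.84^1.59 = 61.51 m³/s

61.5 m³/s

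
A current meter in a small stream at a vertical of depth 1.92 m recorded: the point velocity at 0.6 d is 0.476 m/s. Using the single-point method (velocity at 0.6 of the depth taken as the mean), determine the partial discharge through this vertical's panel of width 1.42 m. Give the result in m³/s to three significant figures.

1.30 m³/s

v̄ = v₀.₆ = 0.476 m/s
q = v̄ × d × w = 0.4760 × 1.92 × 1.42 = 1.298 m³/s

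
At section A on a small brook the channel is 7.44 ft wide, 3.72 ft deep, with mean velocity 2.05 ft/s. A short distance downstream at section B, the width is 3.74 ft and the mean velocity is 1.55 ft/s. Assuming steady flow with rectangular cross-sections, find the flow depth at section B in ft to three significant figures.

Q = A₁V₁ = (7.44×3.72) × 2.05 = 56.74 ft³/s
d₂ = Q/(b₂ V₂) = 56.74/(3.74×1.55) = 9.787 ft

9.79 ft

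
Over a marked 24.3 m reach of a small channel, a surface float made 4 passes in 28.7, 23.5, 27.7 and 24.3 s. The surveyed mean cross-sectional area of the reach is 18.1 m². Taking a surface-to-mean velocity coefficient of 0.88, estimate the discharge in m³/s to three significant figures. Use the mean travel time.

t̄ = (28.7 + 23.5 + 27.7 + 24.3) / 4 = 26.05 s
v_surface = L / t̄ = 24.3 / 26.05 = 0.9328 m/s
v_mean = 0.88 × 0.9328 = 0.8209 m/s
Q = A × v_mean = 18.1 × 0.8209 = 14.86 m³/s

14.9 m³/s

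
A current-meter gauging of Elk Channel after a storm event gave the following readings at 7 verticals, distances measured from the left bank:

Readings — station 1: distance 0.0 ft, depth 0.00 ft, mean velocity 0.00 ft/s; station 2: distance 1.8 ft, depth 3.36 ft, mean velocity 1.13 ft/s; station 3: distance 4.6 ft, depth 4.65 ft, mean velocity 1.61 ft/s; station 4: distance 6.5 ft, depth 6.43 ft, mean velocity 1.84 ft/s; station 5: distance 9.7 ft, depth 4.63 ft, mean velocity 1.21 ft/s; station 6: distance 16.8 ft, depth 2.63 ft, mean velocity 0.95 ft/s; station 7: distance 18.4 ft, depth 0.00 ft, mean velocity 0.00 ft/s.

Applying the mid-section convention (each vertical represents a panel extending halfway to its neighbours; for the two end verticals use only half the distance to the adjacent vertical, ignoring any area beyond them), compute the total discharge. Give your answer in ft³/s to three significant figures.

96.2 ft³/s

w_2 = (4.6 − 0.0)/2 = 2.3 ft; q_2 = 1.13 × 3.36 × 2.3 = 8.733 ft³/s
w_3 = (6.5 − 1.8)/2 = 2.35 ft; q_3 = 1.61 × 4.65 × 2.35 = 17.59 ft³/s
w_4 = (9.7 − 4.6)/2 = 2.55 ft; q_4 = 1.84 × 6.43 × 2.55 = 30.17 ft³/s
w_5 = (16.8 − 6.5)/2 = 5.15 ft; q_5 = 1.21 × 4.63 × 5.15 = 28.85 ft³/s
w_6 = (18.4 − 9.7)/2 = 4.35 ft; q_6 = 0.95 × 2.63 × 4.35 = 10.87 ft³/s
Stations 1, 7 contribute zero (depth or velocity is 0).
Q = Σ qᵢ = 96.22 ft³/s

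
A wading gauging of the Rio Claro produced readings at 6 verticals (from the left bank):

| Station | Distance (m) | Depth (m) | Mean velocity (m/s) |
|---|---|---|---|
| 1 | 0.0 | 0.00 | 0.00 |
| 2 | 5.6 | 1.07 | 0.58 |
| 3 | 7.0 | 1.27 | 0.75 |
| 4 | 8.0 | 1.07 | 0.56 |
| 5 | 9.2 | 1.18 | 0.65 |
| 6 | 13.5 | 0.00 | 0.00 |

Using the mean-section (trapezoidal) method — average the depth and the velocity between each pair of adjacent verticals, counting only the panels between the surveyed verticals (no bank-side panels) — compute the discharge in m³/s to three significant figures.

4.37 m³/s

Panel 1-2: Δb = 5.6 m, d̄ = (0.00+1.07)/2 = 0.535, v̄ = (0.00+0.58)/2 = 0.29 → q = 5.6×0.535×0.29 = 0.8688 m³/s
Panel 2-3: Δb = 1.4 m, d̄ = (1.07+1.27)/2 = 1.17, v̄ = (0.58+0.75)/2 = 0.665 → q = 1.4×1.17×0.665 = 1.089 m³/s
Panel 3-4: Δb = 1 m, d̄ = (1.27+1.07)/2 = 1.17, v̄ = (0.75+0.56)/2 = 0.655 → q = 1×1.17×0.655 = 0.7664 m³/s
Panel 4-5: Δb = 1.2 m, d̄ = (1.07+1.18)/2 = 1.125, v̄ = (0.56+0.65)/2 = 0.605 → q = 1.2×1.125×0.605 = 0.8168 m³/s
Panel 5-6: Δb = 4.3 m, d̄ = (1.18+0.00)/2 = 0.59, v̄ = (0.65+0.00)/2 = 0.325 → q = 4.3×0.59×0.325 = 0.8245 m³/s
Q = Σ q = 4.366 m³/s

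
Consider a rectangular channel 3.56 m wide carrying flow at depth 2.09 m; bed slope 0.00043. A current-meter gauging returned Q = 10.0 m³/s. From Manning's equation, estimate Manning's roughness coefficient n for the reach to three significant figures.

A = b·y = 3.56 × 2.09 = 7.440 m²
P = b + 2y = 3.56 + 2×2.09 = 7.740 m
R = A/P = 7.440/7.740 = 0.9613 m
n = (1/Q)·A·R^(2/3)·S^(1/2) = (1/10.0) × 7.440 × 0.9740 × 0.02074 = 0.01503

0.0150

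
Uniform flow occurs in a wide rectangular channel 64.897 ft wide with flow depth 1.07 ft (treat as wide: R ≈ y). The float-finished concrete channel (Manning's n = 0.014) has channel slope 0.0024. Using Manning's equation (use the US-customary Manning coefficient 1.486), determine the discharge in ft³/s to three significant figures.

A = b·y = 64.897 × 1.07 = 69.44 ft²
Wide channel: R ≈ y = 1.07 ft
Q = (1.486/n)·A·R^(2/3)·S^(1/2) = (1.486/0.014) × 69.44 × 1.070^(2/3) × 0.0024^(1/2) = 377.7 ft³/s

378 ft³/s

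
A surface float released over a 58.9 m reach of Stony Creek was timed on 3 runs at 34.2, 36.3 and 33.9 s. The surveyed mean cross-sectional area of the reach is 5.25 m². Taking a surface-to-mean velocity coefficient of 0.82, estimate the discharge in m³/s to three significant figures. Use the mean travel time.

t̄ = (34.2 + 36.3 + 33.9) / 3 = 34.8 s
v_surface = L / t̄ = 58.9 / 34.8 = 1.693 m/s
v_mean = 0.82 × 1.693 = 1.388 m/s
Q = A × v_mean = 5.25 × 1.388 = 7.286 m³/s

7.29 m³/s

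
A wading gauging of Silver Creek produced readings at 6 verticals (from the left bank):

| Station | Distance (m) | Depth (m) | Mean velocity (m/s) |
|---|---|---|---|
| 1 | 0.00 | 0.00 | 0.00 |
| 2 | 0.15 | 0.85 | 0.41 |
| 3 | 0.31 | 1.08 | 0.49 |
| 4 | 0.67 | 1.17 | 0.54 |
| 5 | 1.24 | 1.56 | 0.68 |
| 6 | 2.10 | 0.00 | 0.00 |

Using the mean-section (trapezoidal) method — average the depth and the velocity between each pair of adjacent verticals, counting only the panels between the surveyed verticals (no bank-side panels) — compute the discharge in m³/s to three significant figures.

Panel 1-2: Δb = 0.15 m, d̄ = (0.00+0.85)/2 = 0.425, v̄ = (0.00+0.41)/2 = 0.205 → q = 0.15×0.425×0.205 = 0.01307 m³/s
Panel 2-3: Δb = 0.16 m, d̄ = (0.85+1.08)/2 = 0.965, v̄ = (0.41+0.49)/2 = 0.45 → q = 0.16×0.965×0.45 = 0.06948 m³/s
Panel 3-4: Δb = 0.36 m, d̄ = (1.08+1.17)/2 = 1.125, v̄ = (0.49+0.54)/2 = 0.515 → q = 0.36×1.125×0.515 = 0.2086 m³/s
Panel 4-5: Δb = 0.57 m, d̄ = (1.17+1.56)/2 = 1.365, v̄ = (0.54+0.68)/2 = 0.61 → q = 0.57×1.365×0.61 = 0.4746 m³/s
Panel 5-6: Δb = 0.86 m, d̄ = (1.56+0.00)/2 = 0.78, v̄ = (0.68+0.00)/2 = 0.34 → q = 0.86×0.78×0.34 = 0.2281 m³/s
Q = Σ q = 0.9938 m³/s

0.994 m³/s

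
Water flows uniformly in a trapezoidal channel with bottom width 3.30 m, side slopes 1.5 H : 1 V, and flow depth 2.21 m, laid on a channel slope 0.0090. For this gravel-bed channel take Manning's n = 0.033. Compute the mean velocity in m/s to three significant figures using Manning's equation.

3.42 m/s

A = (b + z·y)·y = (3.30 + 1.5×2.21)×2.21 = 14.62 m²
P = b + 2y√(1+z²) = 3.30 + 2×2.21×√(1+1.5²) = 11.27 m
R = A/P = 14.62/11.27 = 1.297 m
Q = (1/n)·A·R^(2/3)·S^(1/2) = (1/0.033) × 14.62 × 1.297^(2/3) × 0.0090^(1/2) = 49.99 m³/s
V = Q/A = 49.99/14.62 = 3.420 m/s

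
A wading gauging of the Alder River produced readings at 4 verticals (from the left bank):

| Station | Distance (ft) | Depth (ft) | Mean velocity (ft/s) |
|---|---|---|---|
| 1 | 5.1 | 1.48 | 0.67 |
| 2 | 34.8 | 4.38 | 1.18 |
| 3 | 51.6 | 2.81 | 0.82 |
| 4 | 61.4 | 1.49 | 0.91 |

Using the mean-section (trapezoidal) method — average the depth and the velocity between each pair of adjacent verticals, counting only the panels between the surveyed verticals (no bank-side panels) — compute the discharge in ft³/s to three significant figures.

Panel 1-2: Δb = 29.7 ft, d̄ = (1.48+4.38)/2 = 2.93, v̄ = (0.67+1.18)/2 = 0.925 → q = 29.7×2.93×0.925 = 80.49 ft³/s
Panel 2-3: Δb = 16.8 ft, d̄ = (4.38+2.81)/2 = 3.595, v̄ = (1.18+0.82)/2 = 1 → q = 16.8×3.595×1 = 60.40 ft³/s
Panel 3-4: Δb = 9.8 ft, d̄ = (2.81+1.49)/2 = 2.15, v̄ = (0.82+0.91)/2 = 0.865 → q = 9.8×2.15×0.865 = 18.23 ft³/s
Q = Σ q = 159.1 ft³/s

159 ft³/s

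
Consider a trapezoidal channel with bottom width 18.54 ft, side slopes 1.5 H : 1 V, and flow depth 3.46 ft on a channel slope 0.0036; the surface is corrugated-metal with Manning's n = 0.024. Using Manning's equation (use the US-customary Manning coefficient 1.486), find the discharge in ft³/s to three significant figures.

A = (b + z·y)·y = (18.54 + 1.5×3.46)×3.46 = 82.11 ft²
P = b + 2y√(1+z²) = 18.54 + 2×3.46×√(1+1.5²) = 31.02 ft
R = A/P = 82.11/31.02 = 2.647 ft
Q = (1.486/n)·A·R^(2/3)·S^(1/2) = (1.486/0.024) × 82.11 × 2.647^(2/3) × 0.0036^(1/2) = 583.7 ft³/s

584 ft³/s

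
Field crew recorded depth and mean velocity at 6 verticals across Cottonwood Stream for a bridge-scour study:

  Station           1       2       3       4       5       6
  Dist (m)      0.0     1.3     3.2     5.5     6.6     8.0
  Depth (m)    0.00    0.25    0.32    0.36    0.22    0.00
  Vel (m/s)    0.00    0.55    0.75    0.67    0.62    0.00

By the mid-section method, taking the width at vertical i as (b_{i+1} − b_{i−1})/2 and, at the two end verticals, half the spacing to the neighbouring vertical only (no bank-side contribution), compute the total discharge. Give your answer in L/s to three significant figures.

1300 L/s

w_2 = (3.2 − 0.0)/2 = 1.6 m; q_2 = 0.55 × 0.25 × 1.6 = 0.2200 m³/s
w_3 = (5.5 − 1.3)/2 = 2.1 m; q_3 = 0.75 × 0.32 × 2.1 = 0.5040 m³/s
w_4 = (6.6 − 3.2)/2 = 1.7 m; q_4 = 0.67 × 0.36 × 1.7 = 0.4100 m³/s
w_5 = (8.0 − 5.5)/2 = 1.25 m; q_5 = 0.62 × 0.22 × 1.25 = 0.1705 m³/s
Stations 1, 6 contribute zero (depth or velocity is 0).
Q = Σ qᵢ = 1.305 m³/s
= 1.305 × 1000 = 1305 L/s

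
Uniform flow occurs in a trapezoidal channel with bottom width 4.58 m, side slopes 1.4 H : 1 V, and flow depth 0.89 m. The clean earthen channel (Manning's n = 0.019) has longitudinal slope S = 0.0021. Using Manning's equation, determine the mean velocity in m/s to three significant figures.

A = (b + z·y)·y = (4.58 + 1.4×0.89)×0.89 = 5.185 m²
P = b + 2y√(1+z²) = 4.58 + 2×0.89×√(1+1.4²) = 7.642 m
R = A/P = 5.185/7.642 = 0.6785 m
Q = (1/n)·A·R^(2/3)·S^(1/2) = (1/0.019) × 5.185 × 0.6785^(2/3) × 0.0021^(1/2) = 9.656 m³/s
V = Q/A = 9.656/5.185 = 1.862 m/s

1.86 m/s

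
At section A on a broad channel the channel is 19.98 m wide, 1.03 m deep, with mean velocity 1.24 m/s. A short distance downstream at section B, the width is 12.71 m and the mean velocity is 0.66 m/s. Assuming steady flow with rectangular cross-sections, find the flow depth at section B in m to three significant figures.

3.04 m

Q = A₁V₁ = (19.98×1.03) × 1.24 = 25.52 m³/s
d₂ = Q/(b₂ V₂) = 25.52/(12.71×0.66) = 3.042 m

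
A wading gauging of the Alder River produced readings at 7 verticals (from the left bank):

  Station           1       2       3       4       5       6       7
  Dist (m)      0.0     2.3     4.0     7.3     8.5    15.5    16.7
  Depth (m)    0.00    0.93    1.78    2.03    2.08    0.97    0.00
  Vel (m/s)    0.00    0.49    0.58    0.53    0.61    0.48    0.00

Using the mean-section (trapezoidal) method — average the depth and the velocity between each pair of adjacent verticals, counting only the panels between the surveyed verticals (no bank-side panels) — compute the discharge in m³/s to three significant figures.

Panel 1-2: Δb = 2.3 m, d̄ = (0.00+0.93)/2 = 0.465, v̄ = (0.00+0.49)/2 = 0.245 → q = 2.3×0.465×0.245 = 0.2620 m³/s
Panel 2-3: Δb = 1.7 m, d̄ = (0.93+1.78)/2 = 1.355, v̄ = (0.49+0.58)/2 = 0.535 → q = 1.7×1.355×0.535 = 1.232 m³/s
Panel 3-4: Δb = 3.3 m, d̄ = (1.78+2.03)/2 = 1.905, v̄ = (0.58+0.53)/2 = 0.555 → q = 3.3×1.905×0.555 = 3.489 m³/s
Panel 4-5: Δb = 1.2 m, d̄ = (2.03+2.08)/2 = 2.055, v̄ = (0.53+0.61)/2 = 0.57 → q = 1.2×2.055×0.57 = 1.406 m³/s
Panel 5-6: Δb = 7 m, d̄ = (2.08+0.97)/2 = 1.525, v̄ = (0.61+0.48)/2 = 0.545 → q = 7×1.525×0.545 = 5.818 m³/s
Panel 6-7: Δb = 1.2 m, d̄ = (0.97+0.00)/2 = 0.485, v̄ = (0.48+0.00)/2 = 0.24 → q = 1.2×0.485×0.24 = 0.1397 m³/s
Q = Σ q = 12.35 m³/s

12.3 m³/s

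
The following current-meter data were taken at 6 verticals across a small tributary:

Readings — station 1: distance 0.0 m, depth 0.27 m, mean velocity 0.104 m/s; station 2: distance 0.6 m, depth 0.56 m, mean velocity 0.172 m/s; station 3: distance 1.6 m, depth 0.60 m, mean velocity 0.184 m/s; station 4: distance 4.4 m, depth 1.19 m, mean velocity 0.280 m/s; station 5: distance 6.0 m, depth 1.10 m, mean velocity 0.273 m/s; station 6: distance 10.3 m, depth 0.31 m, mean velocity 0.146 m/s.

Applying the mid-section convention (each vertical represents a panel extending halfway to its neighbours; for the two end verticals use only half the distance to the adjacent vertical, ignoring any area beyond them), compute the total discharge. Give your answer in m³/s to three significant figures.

w_1 = (0.6 − 0.0)/2 = 0.3 m; q_1 = 0.104 × 0.27 × 0.3 = 0.008424 m³/s
w_2 = (1.6 − 0.0)/2 = 0.8 m; q_2 = 0.172 × 0.56 × 0.8 = 0.07706 m³/s
w_3 = (4.4 − 0.6)/2 = 1.9 m; q_3 = 0.184 × 0.60 × 1.9 = 0.2098 m³/s
w_4 = (6.0 − 1.6)/2 = 2.2 m; q_4 = 0.280 × 1.19 × 2.2 = 0.7330 m³/s
w_5 = (10.3 − 4.4)/2 = 2.95 m; q_5 = 0.273 × 1.10 × 2.95 = 0.8859 m³/s
w_6 = (10.3 − 6.0)/2 = 2.15 m; q_6 = 0.146 × 0.31 × 2.15 = 0.09731 m³/s
Q = Σ qᵢ = 2.011 m³/s

2.01 m³/s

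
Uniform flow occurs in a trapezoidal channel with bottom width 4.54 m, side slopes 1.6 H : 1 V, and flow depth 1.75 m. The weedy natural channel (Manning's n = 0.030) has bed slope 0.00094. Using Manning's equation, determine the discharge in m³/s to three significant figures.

14.4 m³/s

A = (b + z·y)·y = (4.54 + 1.6×1.75)×1.75 = 12.85 m²
P = b + 2y√(1+z²) = 4.54 + 2×1.75×√(1+1.6²) = 11.14 m
R = A/P = 12.85/11.14 = 1.153 m
Q = (1/n)·A·R^(2/3)·S^(1/2) = (1/0.030) × 12.85 × 1.153^(2/3) × 0.00094^(1/2) = 14.43 m³/s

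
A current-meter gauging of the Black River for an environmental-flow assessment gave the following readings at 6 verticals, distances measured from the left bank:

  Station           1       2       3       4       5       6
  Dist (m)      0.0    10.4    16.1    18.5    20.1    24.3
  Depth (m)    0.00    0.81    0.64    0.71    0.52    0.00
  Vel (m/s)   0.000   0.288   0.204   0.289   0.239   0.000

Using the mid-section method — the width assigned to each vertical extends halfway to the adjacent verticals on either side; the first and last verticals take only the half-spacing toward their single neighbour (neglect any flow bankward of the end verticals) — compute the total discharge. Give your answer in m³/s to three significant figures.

w_2 = (16.1 − 0.0)/2 = 8.05 m; q_2 = 0.288 × 0.81 × 8.05 = 1.878 m³/s
w_3 = (18.5 − 10.4)/2 = 4.05 m; q_3 = 0.204 × 0.64 × 4.05 = 0.5288 m³/s
w_4 = (20.1 − 16.1)/2 = 2 m; q_4 = 0.289 × 0.71 × 2 = 0.4104 m³/s
w_5 = (24.3 − 18.5)/2 = 2.9 m; q_5 = 0.239 × 0.52 × 2.9 = 0.3604 m³/s
Stations 1, 6 contribute zero (depth or velocity is 0).
Q = Σ qᵢ = 3.177 m³/s

3.18 m³/s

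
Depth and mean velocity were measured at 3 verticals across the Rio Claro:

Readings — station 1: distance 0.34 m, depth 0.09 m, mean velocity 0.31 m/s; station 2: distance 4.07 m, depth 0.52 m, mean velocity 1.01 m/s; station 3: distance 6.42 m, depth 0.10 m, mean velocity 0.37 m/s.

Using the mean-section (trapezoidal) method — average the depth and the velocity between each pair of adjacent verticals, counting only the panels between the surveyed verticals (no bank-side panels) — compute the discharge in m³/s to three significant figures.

Panel 1-2: Δb = 3.73 m, d̄ = (0.09+0.52)/2 = 0.305, v̄ = (0.31+1.01)/2 = 0.66 → q = 3.73×0.305×0.66 = 0.7508 m³/s
Panel 2-3: Δb = 2.35 m, d̄ = (0.52+0.10)/2 = 0.31, v̄ = (1.01+0.37)/2 = 0.69 → q = 2.35×0.31×0.69 = 0.5027 m³/s
Q = Σ q = 1.254 m³/s

1.25 m³/s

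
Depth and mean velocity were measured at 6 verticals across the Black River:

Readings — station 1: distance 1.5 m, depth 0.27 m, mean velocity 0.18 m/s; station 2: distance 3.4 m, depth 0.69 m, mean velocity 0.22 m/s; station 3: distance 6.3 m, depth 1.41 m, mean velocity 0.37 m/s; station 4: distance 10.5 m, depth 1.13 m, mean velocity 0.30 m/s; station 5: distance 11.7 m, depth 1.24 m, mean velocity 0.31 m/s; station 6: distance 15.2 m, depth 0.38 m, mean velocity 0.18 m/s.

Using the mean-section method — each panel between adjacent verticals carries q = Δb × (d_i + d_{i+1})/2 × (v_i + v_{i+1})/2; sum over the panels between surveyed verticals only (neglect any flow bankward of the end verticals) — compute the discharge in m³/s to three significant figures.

Panel 1-2: Δb = 1.9 m, d̄ = (0.27+0.69)/2 = 0.48, v̄ = (0.18+0.22)/2 = 0.2 → q = 1.9×0.48×0.2 = 0.1824 m³/s
Panel 2-3: Δb = 2.9 m, d̄ = (0.69+1.41)/2 = 1.05, v̄ = (0.22+0.37)/2 = 0.295 → q = 2.9×1.05×0.295 = 0.8983 m³/s
Panel 3-4: Δb = 4.2 m, d̄ = (1.41+1.13)/2 = 1.27, v̄ = (0.37+0.30)/2 = 0.335 → q = 4.2×1.27×0.335 = 1.787 m³/s
Panel 4-5: Δb = 1.2 m, d̄ = (1.13+1.24)/2 = 1.185, v̄ = (0.30+0.31)/2 = 0.305 → q = 1.2×1.185×0.305 = 0.4337 m³/s
Panel 5-6: Δb = 3.5 m, d̄ = (1.24+0.38)/2 = 0.81, v̄ = (0.31+0.18)/2 = 0.245 → q = 3.5×0.81×0.245 = 0.6946 m³/s
Q = Σ q = 3.996 m³/s

4.00 m³/s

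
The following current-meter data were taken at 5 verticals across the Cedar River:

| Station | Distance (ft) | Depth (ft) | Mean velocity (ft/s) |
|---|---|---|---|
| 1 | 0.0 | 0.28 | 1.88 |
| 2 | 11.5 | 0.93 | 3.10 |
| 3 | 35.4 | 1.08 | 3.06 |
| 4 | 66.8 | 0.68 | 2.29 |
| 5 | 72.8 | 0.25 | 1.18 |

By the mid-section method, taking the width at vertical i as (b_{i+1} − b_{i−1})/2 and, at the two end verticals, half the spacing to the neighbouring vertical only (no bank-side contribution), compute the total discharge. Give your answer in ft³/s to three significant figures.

175 ft³/s

w_1 = (11.5 − 0.0)/2 = 5.75 ft; q_1 = 1.88 × 0.28 × 5.75 = 3.027 ft³/s
w_2 = (35.4 − 0.0)/2 = 17.7 ft; q_2 = 3.10 × 0.93 × 17.7 = 51.03 ft³/s
w_3 = (66.8 − 11.5)/2 = 27.65 ft; q_3 = 3.06 × 1.08 × 27.65 = 91.38 ft³/s
w_4 = (72.8 − 35.4)/2 = 18.7 ft; q_4 = 2.29 × 0.68 × 18.7 = 29.12 ft³/s
w_5 = (72.8 − 66.8)/2 = 3 ft; q_5 = 1.18 × 0.25 × 3 = 0.8850 ft³/s
Q = Σ qᵢ = 175.4 ft³/s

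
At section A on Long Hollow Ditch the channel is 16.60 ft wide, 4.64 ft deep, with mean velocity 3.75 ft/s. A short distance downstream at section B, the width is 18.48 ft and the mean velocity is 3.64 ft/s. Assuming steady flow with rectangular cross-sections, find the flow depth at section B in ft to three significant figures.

4.29 ft

Q = A₁V₁ = (16.60×4.64) × 3.75 = 288.8 ft³/s
d₂ = Q/(b₂ V₂) = 288.8/(18.48×3.64) = 4.294 ft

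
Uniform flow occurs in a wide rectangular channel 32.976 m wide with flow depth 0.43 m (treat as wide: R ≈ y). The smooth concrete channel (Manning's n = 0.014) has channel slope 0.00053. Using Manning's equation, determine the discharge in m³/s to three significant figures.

13.3 m³/s

A = b·y = 32.976 × 0.43 = 14.18 m²
Wide channel: R ≈ y = 0.43 m
Q = (1/n)·A·R^(2/3)·S^(1/2) = (1/0.014) × 14.18 × 0.4300^(2/3) × 0.00053^(1/2) = 13.28 m³/s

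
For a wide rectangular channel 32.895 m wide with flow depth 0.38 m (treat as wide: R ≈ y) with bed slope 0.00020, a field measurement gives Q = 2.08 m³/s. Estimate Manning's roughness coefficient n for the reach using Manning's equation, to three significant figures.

0.0446

A = b·y = 32.895 × 0.38 = 12.50 m²
Wide channel: R ≈ y = 0.38 m
n = (1/Q)·A·R^(2/3)·S^(1/2) = (1/2.08) × 12.50 × 0.5246 × 0.01414 = 0.04459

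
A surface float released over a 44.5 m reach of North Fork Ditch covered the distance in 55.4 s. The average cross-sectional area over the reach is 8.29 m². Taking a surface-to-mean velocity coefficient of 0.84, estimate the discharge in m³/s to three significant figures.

5.59 m³/s

v_surface = L / t̄ = 44.5 / 55.4 = 0.8032 m/s
v_mean = 0.84 × 0.8032 = 0.6747 m/s
Q = A × v_mean = 8.29 × 0.6747 = 5.594 m³/s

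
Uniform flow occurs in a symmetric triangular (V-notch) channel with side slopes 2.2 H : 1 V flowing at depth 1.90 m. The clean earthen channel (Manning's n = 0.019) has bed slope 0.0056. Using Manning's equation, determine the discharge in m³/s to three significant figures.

A = z·y² = 2.2×1.90² = 7.942 m²
P = 2y√(1+z²) = 2×1.90×√(1+2.2²) = 9.183 m
R = A/P = 7.942/9.183 = 0.8648 m
Q = (1/n)·A·R^(2/3)·S^(1/2) = (1/0.019) × 7.942 × 0.8648^(2/3) × 0.0056^(1/2) = 28.39 m³/s

28.4 m³/s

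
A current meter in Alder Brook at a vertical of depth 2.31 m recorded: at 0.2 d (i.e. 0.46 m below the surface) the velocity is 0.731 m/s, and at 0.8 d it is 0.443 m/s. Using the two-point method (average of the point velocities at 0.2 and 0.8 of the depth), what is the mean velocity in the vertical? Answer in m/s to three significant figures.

v̄ = (0.731 + 0.443) / 2 = 0.5870 m/s

0.587 m/s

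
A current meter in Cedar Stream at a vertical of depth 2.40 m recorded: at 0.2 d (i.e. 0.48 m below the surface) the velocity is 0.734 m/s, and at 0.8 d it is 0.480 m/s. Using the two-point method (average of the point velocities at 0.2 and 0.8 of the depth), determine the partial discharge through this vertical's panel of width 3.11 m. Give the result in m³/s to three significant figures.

v̄ = (0.734 + 0.480) / 2 = 0.6070 m/s
q = v̄ × d × w = 0.6070 × 2.40 × 3.11 = 4.531 m³/s

4.53 m³/s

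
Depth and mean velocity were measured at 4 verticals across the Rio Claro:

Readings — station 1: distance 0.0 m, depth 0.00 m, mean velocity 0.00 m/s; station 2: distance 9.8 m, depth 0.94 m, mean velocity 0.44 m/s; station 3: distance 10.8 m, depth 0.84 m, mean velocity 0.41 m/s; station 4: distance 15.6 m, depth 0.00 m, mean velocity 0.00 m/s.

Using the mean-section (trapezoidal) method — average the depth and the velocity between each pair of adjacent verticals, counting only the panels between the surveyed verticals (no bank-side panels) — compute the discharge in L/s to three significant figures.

1800 L/s

Panel 1-2: Δb = 9.8 m, d̄ = (0.00+0.94)/2 = 0.47, v̄ = (0.00+0.44)/2 = 0.22 → q = 9.8×0.47×0.22 = 1.013 m³/s
Panel 2-3: Δb = 1 m, d̄ = (0.94+0.84)/2 = 0.89, v̄ = (0.44+0.41)/2 = 0.425 → q = 1×0.89×0.425 = 0.3783 m³/s
Panel 3-4: Δb = 4.8 m, d̄ = (0.84+0.00)/2 = 0.42, v̄ = (0.41+0.00)/2 = 0.205 → q = 4.8×0.42×0.205 = 0.4133 m³/s
Q = Σ q = 1.805 m³/s
= 1.805 × 1000 = 1805 L/s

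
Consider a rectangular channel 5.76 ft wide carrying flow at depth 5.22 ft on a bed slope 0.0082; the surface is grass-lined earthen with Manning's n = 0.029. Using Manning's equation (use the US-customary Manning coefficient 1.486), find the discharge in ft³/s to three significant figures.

A = b·y = 5.76 × 5.22 = 30.07 ft²
P = b + 2y = 5.76 + 2×5.22 = 16.20 ft
R = A/P = 30.07/16.20 = 1.856 ft
Q = (1.486/n)·A·R^(2/3)·S^(1/2) = (1.486/0.029) × 30.07 × 1.856^(2/3) × 0.0082^(1/2) = 210.7 ft³/s

211 ft³/s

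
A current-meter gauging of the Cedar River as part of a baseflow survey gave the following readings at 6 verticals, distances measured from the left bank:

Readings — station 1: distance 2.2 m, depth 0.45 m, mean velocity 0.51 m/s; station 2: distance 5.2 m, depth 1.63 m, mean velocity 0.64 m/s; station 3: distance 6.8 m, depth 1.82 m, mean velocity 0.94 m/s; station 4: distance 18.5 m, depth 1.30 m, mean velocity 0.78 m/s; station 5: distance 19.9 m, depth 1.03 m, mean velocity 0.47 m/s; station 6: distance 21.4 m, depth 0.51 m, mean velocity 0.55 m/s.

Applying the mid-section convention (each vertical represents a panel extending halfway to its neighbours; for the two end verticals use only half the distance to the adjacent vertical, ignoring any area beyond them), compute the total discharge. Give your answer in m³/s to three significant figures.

21.7 m³/s

w_1 = (5.2 − 2.2)/2 = 1.5 m; q_1 = 0.51 × 0.45 × 1.5 = 0.3443 m³/s
w_2 = (6.8 − 2.2)/2 = 2.3 m; q_2 = 0.64 × 1.63 × 2.3 = 2.399 m³/s
w_3 = (18.5 − 5.2)/2 = 6.65 m; q_3 = 0.94 × 1.82 × 6.65 = 11.38 m³/s
w_4 = (19.9 − 6.8)/2 = 6.55 m; q_4 = 0.78 × 1.30 × 6.55 = 6.642 m³/s
w_5 = (21.4 − 18.5)/2 = 1.45 m; q_5 = 0.47 × 1.03 × 1.45 = 0.7019 m³/s
w_6 = (21.4 − 19.9)/2 = 0.75 m; q_6 = 0.55 × 0.51 × 0.75 = 0.2104 m³/s
Q = Σ qᵢ = 21.67 m³/s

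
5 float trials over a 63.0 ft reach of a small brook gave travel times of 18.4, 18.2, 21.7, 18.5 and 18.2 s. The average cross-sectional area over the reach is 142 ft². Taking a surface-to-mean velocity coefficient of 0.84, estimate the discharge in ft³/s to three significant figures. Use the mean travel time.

396 ft³/s

t̄ = (18.4 + 18.2 + 21.7 + 18.5 + 18.2) / 5 = 19 s
v_surface = L / t̄ = 63.0 / 19 = 3.316 ft/s
v_mean = 0.84 × 3.316 = 2.785 ft/s
Q = A × v_mean = 142 × 2.785 = 395.5 ft³/s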